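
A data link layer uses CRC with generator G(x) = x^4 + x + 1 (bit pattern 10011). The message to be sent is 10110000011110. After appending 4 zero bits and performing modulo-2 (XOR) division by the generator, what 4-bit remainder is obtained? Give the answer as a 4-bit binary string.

Append 4 zeros: 101100000111100000. Divide by 10011 (XOR where the leading bit is 1):
  pos 0: 10110 XOR 10011 = 00101
  pos 2: 10100 XOR 10011 = 00111
  pos 4: 11100 XOR 10011 = 01111
  pos 5: 11111 XOR 10011 = 01100
  pos 6: 11001 XOR 10011 = 01010
  pos 7: 10101 XOR 10011 = 00110
  pos 9: 11010 XOR 10011 = 01001
  pos 10: 10010 XOR 10011 = 00001
Remainder (last 4 bits) = 1000. This is the CRC / FCS.

1000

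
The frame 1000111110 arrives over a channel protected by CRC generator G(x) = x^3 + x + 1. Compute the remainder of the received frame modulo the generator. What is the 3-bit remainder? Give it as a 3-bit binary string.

Modulo-2 division of 1000111110 by 1011:
  pos 0: 1000 XOR 1011 = 0011
  pos 2: 1111 XOR 1011 = 0100
  pos 3: 1001 XOR 1011 = 0010
  pos 5: 1011 XOR 1011 = 0000
Remainder = 000 (zero — the frame passes the CRC check).

000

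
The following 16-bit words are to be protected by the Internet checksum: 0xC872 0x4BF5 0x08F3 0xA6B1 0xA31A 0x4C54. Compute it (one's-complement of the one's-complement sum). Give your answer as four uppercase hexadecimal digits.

One's-complement addition (fold any carry out of bit 15 back into bit 0):
  0xC872 + 0x4BF5 = 0x11467 → wrap carry → 0x1468
  0x1468 + 0x08F3 = 0x01D5B
  0x1D5B + 0xA6B1 = 0x0C40C
  0xC40C + 0xA31A = 0x16726 → wrap carry → 0x6727
  0x6727 + 0x4C54 = 0x0B37B
One's-complement sum = 0xB37B.
Checksum = ~0xB37B & 0xFFFF = 0x4C84.

4C84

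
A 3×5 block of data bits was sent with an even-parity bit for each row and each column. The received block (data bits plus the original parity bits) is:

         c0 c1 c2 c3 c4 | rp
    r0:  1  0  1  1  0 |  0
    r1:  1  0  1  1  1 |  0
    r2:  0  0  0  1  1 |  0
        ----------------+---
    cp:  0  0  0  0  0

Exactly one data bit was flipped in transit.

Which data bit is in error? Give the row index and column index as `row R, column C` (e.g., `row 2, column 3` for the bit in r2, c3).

row 0, column 3

Recompute each row's even parity and compare to rp:
  r0: data parity 1, sent rp 0 → mismatch
  r1: data parity 0, sent rp 0 → ok
  r2: data parity 0, sent rp 0 → ok
Recompute each column's even parity and compare to cp:
  c0: data parity 0, sent cp 0 → ok
  c1: data parity 0, sent cp 0 → ok
  c2: data parity 0, sent cp 0 → ok
  c3: data parity 1, sent cp 0 → mismatch
  c4: data parity 0, sent cp 0 → ok
Exactly one row (r0) and one column (c3) fail → the flipped bit is at their intersection.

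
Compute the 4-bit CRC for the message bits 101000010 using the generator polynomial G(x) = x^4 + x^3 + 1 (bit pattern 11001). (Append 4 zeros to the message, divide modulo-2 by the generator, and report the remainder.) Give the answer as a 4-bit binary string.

0010

Append 4 zeros: 1010000100000. Divide by 11001 (XOR where the leading bit is 1):
  pos 0: 10100 XOR 11001 = 01101
  pos 1: 11010 XOR 11001 = 00011
  pos 4: 11010 XOR 11001 = 00011
  pos 7: 11000 XOR 11001 = 00001
Remainder (last 4 bits) = 0010. This is the CRC / FCS.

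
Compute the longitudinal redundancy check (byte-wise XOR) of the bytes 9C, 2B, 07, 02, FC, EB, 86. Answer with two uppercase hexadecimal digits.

XOR the bytes together:
  start with 0x9C
  0x9C ⊕ 0x2B = 0xB7
  0xB7 ⊕ 0x07 = 0xB0
  0xB0 ⊕ 0x02 = 0xB2
  0xB2 ⊕ 0xFC = 0x4E
  0x4E ⊕ 0xEB = 0xA5
  0xA5 ⊕ 0x86 = 0x23

23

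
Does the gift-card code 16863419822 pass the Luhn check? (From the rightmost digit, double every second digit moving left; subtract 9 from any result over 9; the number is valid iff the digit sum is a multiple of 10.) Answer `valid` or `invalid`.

valid

From the right, keep odd positions and double even positions (subtract 9 from any doubled value over 9):
  doubled (positions 2,4,...): 4 9 8 3 3 → sum 27
  kept (positions 1,3,...): 2 8 1 3 8 1 → sum 23
Total = 50.
50 mod 10 = 0, so the number is valid.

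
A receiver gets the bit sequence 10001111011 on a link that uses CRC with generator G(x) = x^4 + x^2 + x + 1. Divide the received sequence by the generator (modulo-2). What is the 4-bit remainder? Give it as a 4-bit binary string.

0001

Modulo-2 division of 10001111011 by 10111:
  pos 0: 10001 XOR 10111 = 00110
  pos 2: 11011 XOR 10111 = 01100
  pos 3: 11001 XOR 10111 = 01110
  pos 4: 11100 XOR 10111 = 01011
  pos 5: 10111 XOR 10111 = 00000
Remainder = 0001 (nonzero — an error is detected).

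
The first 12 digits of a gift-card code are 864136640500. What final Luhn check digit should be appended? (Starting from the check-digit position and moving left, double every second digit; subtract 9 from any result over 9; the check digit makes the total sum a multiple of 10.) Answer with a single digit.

Partial digits right→left: 0 0 5 0 4 6 6 3 1 4 6 8
Double every second digit counting from the check-digit position (so the 1st, 3rd, 5th, ... of the partial from the right).
  doubled (with −9 where >9): 0 1 8 3 2 3 → sum 17
  kept as-is: 0 0 6 3 4 8 → sum 21
Total = 17 + 21 = 38.
Check digit = (10 − (38 mod 10)) mod 10 = 2.

2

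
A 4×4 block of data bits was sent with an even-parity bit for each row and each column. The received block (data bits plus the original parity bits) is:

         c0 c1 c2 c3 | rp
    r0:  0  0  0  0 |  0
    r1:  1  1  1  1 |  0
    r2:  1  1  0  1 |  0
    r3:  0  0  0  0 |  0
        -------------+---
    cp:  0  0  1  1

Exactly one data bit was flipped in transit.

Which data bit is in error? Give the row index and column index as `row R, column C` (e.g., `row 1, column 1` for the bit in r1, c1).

row 2, column 3

Recompute each row's even parity and compare to rp:
  r0: data parity 0, sent rp 0 → ok
  r1: data parity 0, sent rp 0 → ok
  r2: data parity 1, sent rp 0 → mismatch
  r3: data parity 0, sent rp 0 → ok
Recompute each column's even parity and compare to cp:
  c0: data parity 0, sent cp 0 → ok
  c1: data parity 0, sent cp 0 → ok
  c2: data parity 1, sent cp 1 → ok
  c3: data parity 0, sent cp 1 → mismatch
Exactly one row (r2) and one column (c3) fail → the flipped bit is at their intersection.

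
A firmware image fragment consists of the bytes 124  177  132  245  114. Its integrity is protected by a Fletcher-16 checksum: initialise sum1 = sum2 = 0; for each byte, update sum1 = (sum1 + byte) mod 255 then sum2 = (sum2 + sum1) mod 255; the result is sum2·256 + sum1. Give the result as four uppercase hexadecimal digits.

211B

Running sums (mod 255):
  after byte 0 (124): sum1=124, sum2=124
  after byte 1 (177): sum1=46, sum2=170
  after byte 2 (132): sum1=178, sum2=93
  after byte 3 (245): sum1=168, sum2=6
  after byte 4 (114): sum1=27, sum2=33
Checksum = sum2·256 + sum1 = 33·256 + 27 = 8475 = 0x211B.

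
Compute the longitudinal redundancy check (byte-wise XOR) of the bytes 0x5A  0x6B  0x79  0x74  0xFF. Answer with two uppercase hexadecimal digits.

C3

XOR the bytes together:
  start with 0x5A
  0x5A ⊕ 0x6B = 0x31
  0x31 ⊕ 0x79 = 0x48
  0x48 ⊕ 0x74 = 0x3C
  0x3C ⊕ 0xFF = 0xC3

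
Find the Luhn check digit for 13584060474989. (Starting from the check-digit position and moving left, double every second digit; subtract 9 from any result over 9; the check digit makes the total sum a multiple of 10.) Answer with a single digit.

2

Partial digits right→left: 9 8 9 4 7 4 0 6 0 4 8 5 3 1
Double every second digit counting from the check-digit position (so the 1st, 3rd, 5th, ... of the partial from the right).
  doubled (with −9 where >9): 9 9 5 0 0 7 6 → sum 36
  kept as-is: 8 4 4 6 4 5 1 → sum 32
Total = 36 + 32 = 68.
Check digit = (10 − (68 mod 10)) mod 10 = 2.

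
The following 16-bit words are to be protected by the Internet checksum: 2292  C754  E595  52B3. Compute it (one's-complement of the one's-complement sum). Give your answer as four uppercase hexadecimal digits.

DDCF

One's-complement addition (fold any carry out of bit 15 back into bit 0):
  0x2292 + 0xC754 = 0x0E9E6
  0xE9E6 + 0xE595 = 0x1CF7B → wrap carry → 0xCF7C
  0xCF7C + 0x52B3 = 0x1222F → wrap carry → 0x2230
One's-complement sum = 0x2230.
Checksum = ~0x2230 & 0xFFFF = 0xDDCF.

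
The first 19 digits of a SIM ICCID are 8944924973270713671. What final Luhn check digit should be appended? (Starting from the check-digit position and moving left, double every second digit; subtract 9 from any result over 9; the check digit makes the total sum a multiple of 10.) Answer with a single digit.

Partial digits right→left: 1 7 6 3 1 7 0 7 2 3 7 9 4 2 9 4 4 9 8
Double every second digit counting from the check-digit position (so the 1st, 3rd, 5th, ... of the partial from the right).
  doubled (with −9 where >9): 2 3 2 0 4 5 8 9 8 7 → sum 48
  kept as-is: 7 3 7 7 3 9 2 4 9 → sum 51
Total = 48 + 51 = 99.
Check digit = (10 − (99 mod 10)) mod 10 = 1.

1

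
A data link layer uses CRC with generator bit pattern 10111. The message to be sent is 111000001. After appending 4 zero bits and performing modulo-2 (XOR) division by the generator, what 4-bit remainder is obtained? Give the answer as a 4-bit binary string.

Append 4 zeros: 1110000010000. Divide by 10111 (XOR where the leading bit is 1):
  pos 0: 11100 XOR 10111 = 01011
  pos 1: 10110 XOR 10111 = 00001
  pos 5: 10010 XOR 10111 = 00101
  pos 7: 10100 XOR 10111 = 00011
Remainder (last 4 bits) = 0110. This is the CRC / FCS.

0110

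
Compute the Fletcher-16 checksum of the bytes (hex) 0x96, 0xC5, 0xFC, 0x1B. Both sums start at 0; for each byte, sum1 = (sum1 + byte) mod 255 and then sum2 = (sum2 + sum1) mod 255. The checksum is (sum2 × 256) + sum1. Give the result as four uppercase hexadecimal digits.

Running sums (mod 255):
  after byte 0 (0x96): sum1=150, sum2=150
  after byte 1 (0xC5): sum1=92, sum2=242
  after byte 2 (0xFC): sum1=89, sum2=76
  after byte 3 (0x1B): sum1=116, sum2=192
Checksum = sum2·256 + sum1 = 192·256 + 116 = 49268 = 0xC074.

C074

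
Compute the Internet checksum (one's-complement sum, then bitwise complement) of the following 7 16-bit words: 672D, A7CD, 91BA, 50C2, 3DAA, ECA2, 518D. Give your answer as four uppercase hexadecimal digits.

One's-complement addition (fold any carry out of bit 15 back into bit 0):
  0x672D + 0xA7CD = 0x10EFA → wrap carry → 0x0EFB
  0x0EFB + 0x91BA = 0x0A0B5
  0xA0B5 + 0x50C2 = 0x0F177
  0xF177 + 0x3DAA = 0x12F21 → wrap carry → 0x2F22
  0x2F22 + 0xECA2 = 0x11BC4 → wrap carry → 0x1BC5
  0x1BC5 + 0x518D = 0x06D52
One's-complement sum = 0x6D52.
Checksum = ~0x6D52 & 0xFFFF = 0x92AD.

92AD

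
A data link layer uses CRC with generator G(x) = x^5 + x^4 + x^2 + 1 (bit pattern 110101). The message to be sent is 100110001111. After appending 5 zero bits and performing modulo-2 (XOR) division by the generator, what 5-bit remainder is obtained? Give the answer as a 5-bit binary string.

00100

Append 5 zeros: 10011000111100000. Divide by 110101 (XOR where the leading bit is 1):
  pos 0: 100110 XOR 110101 = 010011
  pos 1: 100110 XOR 110101 = 010011
  pos 2: 100110 XOR 110101 = 010011
  pos 3: 100111 XOR 110101 = 010010
  pos 4: 100101 XOR 110101 = 010000
  pos 5: 100001 XOR 110101 = 010100
  pos 6: 101001 XOR 110101 = 011100
  pos 7: 111000 XOR 110101 = 001101
  pos 9: 110100 XOR 110101 = 000001
Remainder (last 5 bits) = 00100. This is the CRC / FCS.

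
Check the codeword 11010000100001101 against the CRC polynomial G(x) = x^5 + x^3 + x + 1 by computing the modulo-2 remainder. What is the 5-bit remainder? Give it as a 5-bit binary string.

Modulo-2 division of 11010000100001101 by 101011:
  pos 0: 110100 XOR 101011 = 011111
  pos 1: 111110 XOR 101011 = 010101
  pos 2: 101010 XOR 101011 = 000001
  pos 7: 110000 XOR 101011 = 011011
  pos 8: 110111 XOR 101011 = 011100
  pos 9: 111001 XOR 101011 = 010010
  pos 10: 100100 XOR 101011 = 001111
Remainder = 11111 (nonzero — an error is detected).

11111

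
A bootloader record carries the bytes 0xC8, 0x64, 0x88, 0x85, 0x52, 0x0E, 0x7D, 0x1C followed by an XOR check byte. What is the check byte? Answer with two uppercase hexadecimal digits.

XOR the bytes together:
  start with 0xC8
  0xC8 ⊕ 0x64 = 0xAC
  0xAC ⊕ 0x88 = 0x24
  0x24 ⊕ 0x85 = 0xA1
  0xA1 ⊕ 0x52 = 0xF3
  0xF3 ⊕ 0x0E = 0xFD
  0xFD ⊕ 0x7D = 0x80
  0x80 ⊕ 0x1C = 0x9C

9C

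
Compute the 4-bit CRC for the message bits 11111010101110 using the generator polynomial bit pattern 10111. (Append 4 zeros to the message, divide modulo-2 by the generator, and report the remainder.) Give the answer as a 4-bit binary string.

Append 4 zeros: 111110101011100000. Divide by 10111 (XOR where the leading bit is 1):
  pos 0: 11111 XOR 10111 = 01000
  pos 1: 10000 XOR 10111 = 00111
  pos 3: 11110 XOR 10111 = 01001
  pos 4: 10011 XOR 10111 = 00100
  pos 6: 10001 XOR 10111 = 00110
  pos 8: 11011 XOR 10111 = 01100
  pos 9: 11000 XOR 10111 = 01111
  pos 10: 11110 XOR 10111 = 01001
  pos 11: 10010 XOR 10111 = 00101
  pos 13: 10100 XOR 10111 = 00011
Remainder (last 4 bits) = 0011. This is the CRC / FCS.

0011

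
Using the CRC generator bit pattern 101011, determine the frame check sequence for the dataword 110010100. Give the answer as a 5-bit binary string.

11110

Append 5 zeros: 11001010000000. Divide by 101011 (XOR where the leading bit is 1):
  pos 0: 110010 XOR 101011 = 011001
  pos 1: 110011 XOR 101011 = 011000
  pos 2: 110000 XOR 101011 = 011011
  pos 3: 110110 XOR 101011 = 011101
  pos 4: 111010 XOR 101011 = 010001
  pos 5: 100010 XOR 101011 = 001001
  pos 7: 100100 XOR 101011 = 001111
Remainder (last 5 bits) = 11110. This is the CRC / FCS.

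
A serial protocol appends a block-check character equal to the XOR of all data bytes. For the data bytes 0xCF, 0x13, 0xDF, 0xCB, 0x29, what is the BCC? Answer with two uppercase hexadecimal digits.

E1

XOR the bytes together:
  start with 0xCF
  0xCF ⊕ 0x13 = 0xDC
  0xDC ⊕ 0xDF = 0x03
  0x03 ⊕ 0xCB = 0xC8
  0xC8 ⊕ 0x29 = 0xE1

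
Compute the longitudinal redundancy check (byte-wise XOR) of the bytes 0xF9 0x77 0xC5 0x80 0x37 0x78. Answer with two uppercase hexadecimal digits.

84

XOR the bytes together:
  start with 0xF9
  0xF9 ⊕ 0x77 = 0x8E
  0x8E ⊕ 0xC5 = 0x4B
  0x4B ⊕ 0x80 = 0xCB
  0xCB ⊕ 0x37 = 0xFC
  0xFC ⊕ 0x78 = 0x84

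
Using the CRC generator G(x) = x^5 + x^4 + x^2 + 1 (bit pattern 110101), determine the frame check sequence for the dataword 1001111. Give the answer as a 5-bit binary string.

11001

Append 5 zeros: 100111100000. Divide by 110101 (XOR where the leading bit is 1):
  pos 0: 100111 XOR 110101 = 010010
  pos 1: 100101 XOR 110101 = 010000
  pos 2: 100000 XOR 110101 = 010101
  pos 3: 101010 XOR 110101 = 011111
  pos 4: 111110 XOR 110101 = 001011
  pos 6: 101100 XOR 110101 = 011001
Remainder (last 5 bits) = 11001. This is the CRC / FCS.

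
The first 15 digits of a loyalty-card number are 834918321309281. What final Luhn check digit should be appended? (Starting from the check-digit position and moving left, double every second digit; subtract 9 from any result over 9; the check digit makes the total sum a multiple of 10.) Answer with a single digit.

7

Partial digits right→left: 1 8 2 9 0 3 1 2 3 8 1 9 4 3 8
Double every second digit counting from the check-digit position (so the 1st, 3rd, 5th, ... of the partial from the right).
  doubled (with −9 where >9): 2 4 0 2 6 2 8 7 → sum 31
  kept as-is: 8 9 3 2 8 9 3 → sum 42
Total = 31 + 42 = 73.
Check digit = (10 − (73 mod 10)) mod 10 = 7.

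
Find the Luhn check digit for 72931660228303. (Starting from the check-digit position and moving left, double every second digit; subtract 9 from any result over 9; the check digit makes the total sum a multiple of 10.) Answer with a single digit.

Partial digits right→left: 3 0 3 8 2 2 0 6 6 1 3 9 2 7
Double every second digit counting from the check-digit position (so the 1st, 3rd, 5th, ... of the partial from the right).
  doubled (with −9 where >9): 6 6 4 0 3 6 4 → sum 29
  kept as-is: 0 8 2 6 1 9 7 → sum 33
Total = 29 + 33 = 62.
Check digit = (10 − (62 mod 10)) mod 10 = 8.

8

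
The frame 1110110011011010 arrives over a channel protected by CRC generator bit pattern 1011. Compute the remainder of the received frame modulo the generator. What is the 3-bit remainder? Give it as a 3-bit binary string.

Modulo-2 division of 1110110011011010 by 1011:
  pos 0: 1110 XOR 1011 = 0101
  pos 1: 1011 XOR 1011 = 0000
  pos 5: 1001 XOR 1011 = 0010
  pos 7: 1010 XOR 1011 = 0001
  pos 10: 1110 XOR 1011 = 0101
  pos 11: 1011 XOR 1011 = 0000
Remainder = 000 (zero — the frame passes the CRC check).

000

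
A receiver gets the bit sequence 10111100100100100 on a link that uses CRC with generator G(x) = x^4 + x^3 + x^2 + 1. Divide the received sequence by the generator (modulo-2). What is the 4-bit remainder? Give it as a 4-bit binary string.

0000

Modulo-2 division of 10111100100100100 by 11101:
  pos 0: 10111 XOR 11101 = 01010
  pos 1: 10101 XOR 11101 = 01000
  pos 2: 10000 XOR 11101 = 01101
  pos 3: 11010 XOR 11101 = 00111
  pos 5: 11110 XOR 11101 = 00011
  pos 8: 11010 XOR 11101 = 00111
  pos 10: 11101 XOR 11101 = 00000
Remainder = 0000 (zero — the frame passes the CRC check).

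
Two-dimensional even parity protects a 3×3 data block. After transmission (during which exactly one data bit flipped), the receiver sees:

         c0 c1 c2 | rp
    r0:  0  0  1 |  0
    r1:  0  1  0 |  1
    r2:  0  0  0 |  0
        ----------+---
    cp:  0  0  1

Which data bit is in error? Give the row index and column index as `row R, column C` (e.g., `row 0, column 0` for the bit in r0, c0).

row 0, column 1

Recompute each row's even parity and compare to rp:
  r0: data parity 1, sent rp 0 → mismatch
  r1: data parity 1, sent rp 1 → ok
  r2: data parity 0, sent rp 0 → ok
Recompute each column's even parity and compare to cp:
  c0: data parity 0, sent cp 0 → ok
  c1: data parity 1, sent cp 0 → mismatch
  c2: data parity 1, sent cp 1 → ok
Exactly one row (r0) and one column (c1) fail → the flipped bit is at their intersection.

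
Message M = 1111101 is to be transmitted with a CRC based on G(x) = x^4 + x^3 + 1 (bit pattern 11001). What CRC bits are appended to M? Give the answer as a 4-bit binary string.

0000

Append 4 zeros: 11111010000. Divide by 11001 (XOR where the leading bit is 1):
  pos 0: 11111 XOR 11001 = 00110
  pos 2: 11001 XOR 11001 = 00000
Remainder (last 4 bits) = 0000. This is the CRC / FCS.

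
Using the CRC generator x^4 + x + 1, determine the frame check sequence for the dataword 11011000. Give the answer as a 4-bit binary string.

Append 4 zeros: 110110000000. Divide by 10011 (XOR where the leading bit is 1):
  pos 0: 11011 XOR 10011 = 01000
  pos 1: 10000 XOR 10011 = 00011
  pos 4: 11000 XOR 10011 = 01011
  pos 5: 10110 XOR 10011 = 00101
  pos 7: 10100 XOR 10011 = 00111
Remainder (last 4 bits) = 0111. This is the CRC / FCS.

0111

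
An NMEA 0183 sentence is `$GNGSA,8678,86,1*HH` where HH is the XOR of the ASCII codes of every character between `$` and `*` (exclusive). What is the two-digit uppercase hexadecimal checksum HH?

4E

XOR the ASCII codes of the payload characters:
  'G' = 0x47 → acc = 0x47
  'N' = 0x4E → acc = 0x09
  'G' = 0x47 → acc = 0x4E
  'S' = 0x53 → acc = 0x1D
  'A' = 0x41 → acc = 0x5C
  ',' = 0x2C → acc = 0x70
  '8' = 0x38 → acc = 0x48
  '6' = 0x36 → acc = 0x7E
  '7' = 0x37 → acc = 0x49
  '8' = 0x38 → acc = 0x71
  ',' = 0x2C → acc = 0x5D
  '8' = 0x38 → acc = 0x65
  '6' = 0x36 → acc = 0x53
  ',' = 0x2C → acc = 0x7F
  '1' = 0x31 → acc = 0x4E
Checksum = 0x4E.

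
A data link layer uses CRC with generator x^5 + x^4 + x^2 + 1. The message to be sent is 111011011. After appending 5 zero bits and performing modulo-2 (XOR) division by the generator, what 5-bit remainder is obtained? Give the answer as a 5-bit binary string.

11010

Append 5 zeros: 11101101100000. Divide by 110101 (XOR where the leading bit is 1):
  pos 0: 111011 XOR 110101 = 001110
  pos 2: 111001 XOR 110101 = 001100
  pos 4: 110010 XOR 110101 = 000111
  pos 7: 111000 XOR 110101 = 001101
Remainder (last 5 bits) = 11010. This is the CRC / FCS.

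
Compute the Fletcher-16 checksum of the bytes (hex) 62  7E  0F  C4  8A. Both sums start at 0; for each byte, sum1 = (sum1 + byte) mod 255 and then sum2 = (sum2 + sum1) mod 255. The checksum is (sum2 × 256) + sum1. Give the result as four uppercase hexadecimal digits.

Running sums (mod 255):
  after byte 0 (62): sum1=98, sum2=98
  after byte 1 (7E): sum1=224, sum2=67
  after byte 2 (0F): sum1=239, sum2=51
  after byte 3 (C4): sum1=180, sum2=231
  after byte 4 (8A): sum1=63, sum2=39
Checksum = sum2·256 + sum1 = 39·256 + 63 = 10047 = 0x273F.

273F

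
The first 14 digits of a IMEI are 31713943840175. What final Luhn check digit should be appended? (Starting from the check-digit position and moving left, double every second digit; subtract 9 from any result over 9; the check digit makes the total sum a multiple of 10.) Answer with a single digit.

Partial digits right→left: 5 7 1 0 4 8 3 4 9 3 1 7 1 3
Double every second digit counting from the check-digit position (so the 1st, 3rd, 5th, ... of the partial from the right).
  doubled (with −9 where >9): 1 2 8 6 9 2 2 → sum 30
  kept as-is: 7 0 8 4 3 7 3 → sum 32
Total = 30 + 32 = 62.
Check digit = (10 − (62 mod 10)) mod 10 = 8.

8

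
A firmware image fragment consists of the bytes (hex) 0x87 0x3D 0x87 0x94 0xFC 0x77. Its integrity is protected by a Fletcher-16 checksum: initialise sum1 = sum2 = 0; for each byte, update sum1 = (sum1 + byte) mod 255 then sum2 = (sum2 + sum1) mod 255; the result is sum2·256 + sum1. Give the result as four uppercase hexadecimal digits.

AC55

Running sums (mod 255):
  after byte 0 (0x87): sum1=135, sum2=135
  after byte 1 (0x3D): sum1=196, sum2=76
  after byte 2 (0x87): sum1=76, sum2=152
  after byte 3 (0x94): sum1=224, sum2=121
  after byte 4 (0xFC): sum1=221, sum2=87
  after byte 5 (0x77): sum1=85, sum2=172
Checksum = sum2·256 + sum1 = 172·256 + 85 = 44117 = 0xAC55.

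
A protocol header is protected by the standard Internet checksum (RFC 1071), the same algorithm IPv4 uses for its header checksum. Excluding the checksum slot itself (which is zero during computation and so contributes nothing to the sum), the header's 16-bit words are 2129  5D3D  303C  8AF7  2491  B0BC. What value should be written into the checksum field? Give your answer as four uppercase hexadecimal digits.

F117

One's-complement addition (fold any carry out of bit 15 back into bit 0):
  0x2129 + 0x5D3D = 0x07E66
  0x7E66 + 0x303C = 0x0AEA2
  0xAEA2 + 0x8AF7 = 0x13999 → wrap carry → 0x399A
  0x399A + 0x2491 = 0x05E2B
  0x5E2B + 0xB0BC = 0x10EE7 → wrap carry → 0x0EE8
One's-complement sum = 0x0EE8.
Checksum = ~0x0EE8 & 0xFFFF = 0xF117.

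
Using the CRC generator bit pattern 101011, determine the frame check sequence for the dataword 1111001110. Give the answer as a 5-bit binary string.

00010

Append 5 zeros: 111100111000000. Divide by 101011 (XOR where the leading bit is 1):
  pos 0: 111100 XOR 101011 = 010111
  pos 1: 101111 XOR 101011 = 000100
  pos 4: 100110 XOR 101011 = 001101
  pos 6: 110100 XOR 101011 = 011111
  pos 7: 111110 XOR 101011 = 010101
  pos 8: 101010 XOR 101011 = 000001
Remainder (last 5 bits) = 00010. This is the CRC / FCS.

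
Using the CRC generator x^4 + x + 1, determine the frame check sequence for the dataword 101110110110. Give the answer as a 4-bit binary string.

Append 4 zeros: 1011101101100000. Divide by 10011 (XOR where the leading bit is 1):
  pos 0: 10111 XOR 10011 = 00100
  pos 2: 10001 XOR 10011 = 00010
  pos 5: 10101 XOR 10011 = 00110
  pos 7: 11010 XOR 10011 = 01001
  pos 8: 10010 XOR 10011 = 00001
Remainder (last 4 bits) = 1000. This is the CRC / FCS.

1000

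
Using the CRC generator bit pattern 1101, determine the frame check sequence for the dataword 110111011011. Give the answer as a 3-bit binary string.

100

Append 3 zeros: 110111011011000. Divide by 1101 (XOR where the leading bit is 1):
  pos 0: 1101 XOR 1101 = 0000
  pos 4: 1101 XOR 1101 = 0000
  pos 8: 1011 XOR 1101 = 0110
  pos 9: 1100 XOR 1101 = 0001
Remainder (last 3 bits) = 100. This is the CRC / FCS.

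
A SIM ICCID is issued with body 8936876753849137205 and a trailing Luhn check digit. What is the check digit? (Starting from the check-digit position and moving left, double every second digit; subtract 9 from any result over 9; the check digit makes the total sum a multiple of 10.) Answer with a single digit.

Partial digits right→left: 5 0 2 7 3 1 9 4 8 3 5 7 6 7 8 6 3 9 8
Double every second digit counting from the check-digit position (so the 1st, 3rd, 5th, ... of the partial from the right).
  doubled (with −9 where >9): 1 4 6 9 7 1 3 7 6 7 → sum 51
  kept as-is: 0 7 1 4 3 7 7 6 9 → sum 44
Total = 51 + 44 = 95.
Check digit = (10 − (95 mod 10)) mod 10 = 5.

5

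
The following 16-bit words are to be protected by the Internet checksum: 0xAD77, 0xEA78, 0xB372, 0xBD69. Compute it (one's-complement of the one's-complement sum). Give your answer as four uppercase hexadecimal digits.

F732

One's-complement addition (fold any carry out of bit 15 back into bit 0):
  0xAD77 + 0xEA78 = 0x197EF → wrap carry → 0x97F0
  0x97F0 + 0xB372 = 0x14B62 → wrap carry → 0x4B63
  0x4B63 + 0xBD69 = 0x108CC → wrap carry → 0x08CD
One's-complement sum = 0x08CD.
Checksum = ~0x08CD & 0xFFFF = 0xF732.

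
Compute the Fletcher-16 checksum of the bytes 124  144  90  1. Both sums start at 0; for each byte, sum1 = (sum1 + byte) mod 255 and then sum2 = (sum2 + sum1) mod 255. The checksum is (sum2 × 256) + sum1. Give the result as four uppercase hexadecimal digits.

5968

Running sums (mod 255):
  after byte 0 (124): sum1=124, sum2=124
  after byte 1 (144): sum1=13, sum2=137
  after byte 2 (90): sum1=103, sum2=240
  after byte 3 (1): sum1=104, sum2=89
Checksum = sum2·256 + sum1 = 89·256 + 104 = 22888 = 0x5968.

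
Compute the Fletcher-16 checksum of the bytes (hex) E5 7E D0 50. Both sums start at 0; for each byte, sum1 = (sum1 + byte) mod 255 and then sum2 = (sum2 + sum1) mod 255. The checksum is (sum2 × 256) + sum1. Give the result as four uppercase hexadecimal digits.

0585

Running sums (mod 255):
  after byte 0 (E5): sum1=229, sum2=229
  after byte 1 (7E): sum1=100, sum2=74
  after byte 2 (D0): sum1=53, sum2=127
  after byte 3 (50): sum1=133, sum2=5
Checksum = sum2·256 + sum1 = 5·256 + 133 = 1413 = 0x0585.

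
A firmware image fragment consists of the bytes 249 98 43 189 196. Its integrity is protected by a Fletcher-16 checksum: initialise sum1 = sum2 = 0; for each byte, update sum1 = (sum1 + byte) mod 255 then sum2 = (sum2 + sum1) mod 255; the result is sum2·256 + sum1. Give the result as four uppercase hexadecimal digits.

Running sums (mod 255):
  after byte 0 (249): sum1=249, sum2=249
  after byte 1 (98): sum1=92, sum2=86
  after byte 2 (43): sum1=135, sum2=221
  after byte 3 (189): sum1=69, sum2=35
  after byte 4 (196): sum1=10, sum2=45
Checksum = sum2·256 + sum1 = 45·256 + 10 = 11530 = 0x2D0A.

2D0A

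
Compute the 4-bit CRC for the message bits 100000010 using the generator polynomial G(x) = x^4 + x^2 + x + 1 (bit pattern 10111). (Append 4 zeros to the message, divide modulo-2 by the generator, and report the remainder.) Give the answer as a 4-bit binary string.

0000

Append 4 zeros: 1000000100000. Divide by 10111 (XOR where the leading bit is 1):
  pos 0: 10000 XOR 10111 = 00111
  pos 2: 11100 XOR 10111 = 01011
  pos 3: 10111 XOR 10111 = 00000
Remainder (last 4 bits) = 0000. This is the CRC / FCS.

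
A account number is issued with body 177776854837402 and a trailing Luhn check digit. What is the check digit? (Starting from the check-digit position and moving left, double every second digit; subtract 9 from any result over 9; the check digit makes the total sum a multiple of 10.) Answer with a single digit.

5

Partial digits right→left: 2 0 4 7 3 8 4 5 8 6 7 7 7 7 1
Double every second digit counting from the check-digit position (so the 1st, 3rd, 5th, ... of the partial from the right).
  doubled (with −9 where >9): 4 8 6 8 7 5 5 2 → sum 45
  kept as-is: 0 7 8 5 6 7 7 → sum 40
Total = 45 + 40 = 85.
Check digit = (10 − (85 mod 10)) mod 10 = 5.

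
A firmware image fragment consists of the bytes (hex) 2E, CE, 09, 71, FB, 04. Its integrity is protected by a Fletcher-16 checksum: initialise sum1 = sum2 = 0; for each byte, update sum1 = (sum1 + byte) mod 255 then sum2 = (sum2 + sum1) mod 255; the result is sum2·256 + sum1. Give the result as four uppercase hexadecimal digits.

Running sums (mod 255):
  after byte 0 (2E): sum1=46, sum2=46
  after byte 1 (CE): sum1=252, sum2=43
  after byte 2 (09): sum1=6, sum2=49
  after byte 3 (71): sum1=119, sum2=168
  after byte 4 (FB): sum1=115, sum2=28
  after byte 5 (04): sum1=119, sum2=147
Checksum = sum2·256 + sum1 = 147·256 + 119 = 37751 = 0x9377.

9377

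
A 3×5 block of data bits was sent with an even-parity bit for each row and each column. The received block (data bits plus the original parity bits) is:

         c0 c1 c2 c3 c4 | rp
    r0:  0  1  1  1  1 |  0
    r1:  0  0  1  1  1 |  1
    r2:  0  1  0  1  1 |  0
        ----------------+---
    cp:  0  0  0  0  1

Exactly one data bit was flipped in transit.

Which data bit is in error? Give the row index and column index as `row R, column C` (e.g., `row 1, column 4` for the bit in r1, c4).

Recompute each row's even parity and compare to rp:
  r0: data parity 0, sent rp 0 → ok
  r1: data parity 1, sent rp 1 → ok
  r2: data parity 1, sent rp 0 → mismatch
Recompute each column's even parity and compare to cp:
  c0: data parity 0, sent cp 0 → ok
  c1: data parity 0, sent cp 0 → ok
  c2: data parity 0, sent cp 0 → ok
  c3: data parity 1, sent cp 0 → mismatch
  c4: data parity 1, sent cp 1 → ok
Exactly one row (r2) and one column (c3) fail → the flipped bit is at their intersection.

row 2, column 3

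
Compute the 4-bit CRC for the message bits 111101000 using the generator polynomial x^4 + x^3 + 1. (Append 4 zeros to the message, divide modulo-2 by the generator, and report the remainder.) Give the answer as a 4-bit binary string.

Append 4 zeros: 1111010000000. Divide by 11001 (XOR where the leading bit is 1):
  pos 0: 11110 XOR 11001 = 00111
  pos 2: 11110 XOR 11001 = 00111
  pos 4: 11100 XOR 11001 = 00101
  pos 6: 10100 XOR 11001 = 01101
  pos 7: 11010 XOR 11001 = 00011
Remainder (last 4 bits) = 0110. This is the CRC / FCS.

0110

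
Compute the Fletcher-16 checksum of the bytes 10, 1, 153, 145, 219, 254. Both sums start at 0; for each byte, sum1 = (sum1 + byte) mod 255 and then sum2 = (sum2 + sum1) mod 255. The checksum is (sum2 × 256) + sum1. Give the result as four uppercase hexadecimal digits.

1311

Running sums (mod 255):
  after byte 0 (10): sum1=10, sum2=10
  after byte 1 (1): sum1=11, sum2=21
  after byte 2 (153): sum1=164, sum2=185
  after byte 3 (145): sum1=54, sum2=239
  after byte 4 (219): sum1=18, sum2=2
  after byte 5 (254): sum1=17, sum2=19
Checksum = sum2·256 + sum1 = 19·256 + 17 = 4881 = 0x1311.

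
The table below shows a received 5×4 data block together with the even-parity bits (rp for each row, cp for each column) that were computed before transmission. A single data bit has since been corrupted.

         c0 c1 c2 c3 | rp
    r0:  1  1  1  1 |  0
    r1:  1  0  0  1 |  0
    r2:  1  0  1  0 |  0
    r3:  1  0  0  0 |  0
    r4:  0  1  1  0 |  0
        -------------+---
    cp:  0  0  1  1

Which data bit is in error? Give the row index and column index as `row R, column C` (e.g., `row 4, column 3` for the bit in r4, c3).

row 3, column 3

Recompute each row's even parity and compare to rp:
  r0: data parity 0, sent rp 0 → ok
  r1: data parity 0, sent rp 0 → ok
  r2: data parity 0, sent rp 0 → ok
  r3: data parity 1, sent rp 0 → mismatch
  r4: data parity 0, sent rp 0 → ok
Recompute each column's even parity and compare to cp:
  c0: data parity 0, sent cp 0 → ok
  c1: data parity 0, sent cp 0 → ok
  c2: data parity 1, sent cp 1 → ok
  c3: data parity 0, sent cp 1 → mismatch
Exactly one row (r3) and one column (c3) fail → the flipped bit is at their intersection.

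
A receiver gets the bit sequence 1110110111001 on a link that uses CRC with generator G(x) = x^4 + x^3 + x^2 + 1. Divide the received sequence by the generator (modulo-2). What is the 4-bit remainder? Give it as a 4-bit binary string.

Modulo-2 division of 1110110111001 by 11101:
  pos 0: 11101 XOR 11101 = 00000
  pos 5: 10111 XOR 11101 = 01010
  pos 6: 10100 XOR 11101 = 01001
  pos 7: 10010 XOR 11101 = 01111
  pos 8: 11111 XOR 11101 = 00010
Remainder = 0010 (nonzero — an error is detected).

0010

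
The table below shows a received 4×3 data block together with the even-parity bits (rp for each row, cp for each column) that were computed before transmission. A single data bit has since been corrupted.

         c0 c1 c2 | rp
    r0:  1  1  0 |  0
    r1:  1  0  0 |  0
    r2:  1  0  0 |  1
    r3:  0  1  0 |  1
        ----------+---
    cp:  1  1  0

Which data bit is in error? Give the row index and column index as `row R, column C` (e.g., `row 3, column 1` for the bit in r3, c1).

Recompute each row's even parity and compare to rp:
  r0: data parity 0, sent rp 0 → ok
  r1: data parity 1, sent rp 0 → mismatch
  r2: data parity 1, sent rp 1 → ok
  r3: data parity 1, sent rp 1 → ok
Recompute each column's even parity and compare to cp:
  c0: data parity 1, sent cp 1 → ok
  c1: data parity 0, sent cp 1 → mismatch
  c2: data parity 0, sent cp 0 → ok
Exactly one row (r1) and one column (c1) fail → the flipped bit is at their intersection.

row 1, column 1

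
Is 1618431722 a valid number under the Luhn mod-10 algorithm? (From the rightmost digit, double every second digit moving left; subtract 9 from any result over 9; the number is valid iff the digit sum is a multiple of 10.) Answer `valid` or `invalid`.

invalid

From the right, keep odd positions and double even positions (subtract 9 from any doubled value over 9):
  doubled (positions 2,4,...): 4 2 8 2 2 → sum 18
  kept (positions 1,3,...): 2 7 3 8 6 → sum 26
Total = 44.
44 mod 10 = 4, so the number is invalid.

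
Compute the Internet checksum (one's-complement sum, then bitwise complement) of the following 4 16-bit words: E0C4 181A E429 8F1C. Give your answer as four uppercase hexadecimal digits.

One's-complement addition (fold any carry out of bit 15 back into bit 0):
  0xE0C4 + 0x181A = 0x0F8DE
  0xF8DE + 0xE429 = 0x1DD07 → wrap carry → 0xDD08
  0xDD08 + 0x8F1C = 0x16C24 → wrap carry → 0x6C25
One's-complement sum = 0x6C25.
Checksum = ~0x6C25 & 0xFFFF = 0x93DA.

93DA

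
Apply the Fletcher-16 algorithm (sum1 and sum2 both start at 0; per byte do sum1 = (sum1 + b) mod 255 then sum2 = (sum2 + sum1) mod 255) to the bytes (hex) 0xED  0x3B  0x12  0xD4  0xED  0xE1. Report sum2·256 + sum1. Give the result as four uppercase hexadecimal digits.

Running sums (mod 255):
  after byte 0 (0xED): sum1=237, sum2=237
  after byte 1 (0x3B): sum1=41, sum2=23
  after byte 2 (0x12): sum1=59, sum2=82
  after byte 3 (0xD4): sum1=16, sum2=98
  after byte 4 (0xED): sum1=253, sum2=96
  after byte 5 (0xE1): sum1=223, sum2=64
Checksum = sum2·256 + sum1 = 64·256 + 223 = 16607 = 0x40DF.

40DF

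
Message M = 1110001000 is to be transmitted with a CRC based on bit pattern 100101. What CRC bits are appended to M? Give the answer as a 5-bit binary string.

Append 5 zeros: 111000100000000. Divide by 100101 (XOR where the leading bit is 1):
  pos 0: 111000 XOR 100101 = 011101
  pos 1: 111011 XOR 100101 = 011110
  pos 2: 111100 XOR 100101 = 011001
  pos 3: 110010 XOR 100101 = 010111
  pos 4: 101110 XOR 100101 = 001011
  pos 6: 101100 XOR 100101 = 001001
  pos 8: 100100 XOR 100101 = 000001
Remainder (last 5 bits) = 00010. This is the CRC / FCS.

00010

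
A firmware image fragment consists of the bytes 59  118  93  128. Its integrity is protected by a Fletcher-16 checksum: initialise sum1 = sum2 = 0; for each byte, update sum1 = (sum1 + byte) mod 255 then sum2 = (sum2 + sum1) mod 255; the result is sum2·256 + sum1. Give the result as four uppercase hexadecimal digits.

8B8F

Running sums (mod 255):
  after byte 0 (59): sum1=59, sum2=59
  after byte 1 (118): sum1=177, sum2=236
  after byte 2 (93): sum1=15, sum2=251
  after byte 3 (128): sum1=143, sum2=139
Checksum = sum2·256 + sum1 = 139·256 + 143 = 35727 = 0x8B8F.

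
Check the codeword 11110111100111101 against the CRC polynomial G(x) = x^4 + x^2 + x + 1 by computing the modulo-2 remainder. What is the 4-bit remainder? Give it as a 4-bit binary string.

0001

Modulo-2 division of 11110111100111101 by 10111:
  pos 0: 11110 XOR 10111 = 01001
  pos 1: 10011 XOR 10111 = 00100
  pos 3: 10011 XOR 10111 = 00100
  pos 5: 10010 XOR 10111 = 00101
  pos 7: 10101 XOR 10111 = 00010
  pos 10: 10111 XOR 10111 = 00000
Remainder = 0001 (nonzero — an error is detected).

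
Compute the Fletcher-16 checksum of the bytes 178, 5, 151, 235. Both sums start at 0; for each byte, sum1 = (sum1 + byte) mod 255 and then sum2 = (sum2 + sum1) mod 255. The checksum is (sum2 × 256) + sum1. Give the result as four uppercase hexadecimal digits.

Running sums (mod 255):
  after byte 0 (178): sum1=178, sum2=178
  after byte 1 (5): sum1=183, sum2=106
  after byte 2 (151): sum1=79, sum2=185
  after byte 3 (235): sum1=59, sum2=244
Checksum = sum2·256 + sum1 = 244·256 + 59 = 62523 = 0xF43B.

F43B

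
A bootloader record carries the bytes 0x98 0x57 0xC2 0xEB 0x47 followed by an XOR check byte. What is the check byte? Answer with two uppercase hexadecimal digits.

XOR the bytes together:
  start with 0x98
  0x98 ⊕ 0x57 = 0xCF
  0xCF ⊕ 0xC2 = 0x0D
  0x0D ⊕ 0xEB = 0xE6
  0xE6 ⊕ 0x47 = 0xA1

A1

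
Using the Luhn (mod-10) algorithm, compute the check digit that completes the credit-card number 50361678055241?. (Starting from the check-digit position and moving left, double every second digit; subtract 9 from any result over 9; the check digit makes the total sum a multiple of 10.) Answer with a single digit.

5

Partial digits right→left: 1 4 2 5 5 0 8 7 6 1 6 3 0 5
Double every second digit counting from the check-digit position (so the 1st, 3rd, 5th, ... of the partial from the right).
  doubled (with −9 where >9): 2 4 1 7 3 3 0 → sum 20
  kept as-is: 4 5 0 7 1 3 5 → sum 25
Total = 20 + 25 = 45.
Check digit = (10 − (45 mod 10)) mod 10 = 5.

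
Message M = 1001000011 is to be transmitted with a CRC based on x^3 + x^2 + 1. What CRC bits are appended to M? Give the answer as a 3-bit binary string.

101

Append 3 zeros: 1001000011000. Divide by 1101 (XOR where the leading bit is 1):
  pos 0: 1001 XOR 1101 = 0100
  pos 1: 1000 XOR 1101 = 0101
  pos 2: 1010 XOR 1101 = 0111
  pos 3: 1110 XOR 1101 = 0011
  pos 5: 1101 XOR 1101 = 0000
  pos 9: 1000 XOR 1101 = 0101
Remainder (last 3 bits) = 101. This is the CRC / FCS.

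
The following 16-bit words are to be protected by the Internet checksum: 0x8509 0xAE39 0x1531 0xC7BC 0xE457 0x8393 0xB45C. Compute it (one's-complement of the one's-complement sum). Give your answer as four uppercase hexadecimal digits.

One's-complement addition (fold any carry out of bit 15 back into bit 0):
  0x8509 + 0xAE39 = 0x13342 → wrap carry → 0x3343
  0x3343 + 0x1531 = 0x04874
  0x4874 + 0xC7BC = 0x11030 → wrap carry → 0x1031
  0x1031 + 0xE457 = 0x0F488
  0xF488 + 0x8393 = 0x1781B → wrap carry → 0x781C
  0x781C + 0xB45C = 0x12C78 → wrap carry → 0x2C79
One's-complement sum = 0x2C79.
Checksum = ~0x2C79 & 0xFFFF = 0xD386.

D386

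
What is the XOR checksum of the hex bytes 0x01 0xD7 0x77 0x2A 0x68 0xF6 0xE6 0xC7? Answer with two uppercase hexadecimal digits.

34

XOR the bytes together:
  start with 0x01
  0x01 ⊕ 0xD7 = 0xD6
  0xD6 ⊕ 0x77 = 0xA1
  0xA1 ⊕ 0x2A = 0x8B
  0x8B ⊕ 0x68 = 0xE3
  0xE3 ⊕ 0xF6 = 0x15
  0x15 ⊕ 0xE6 = 0xF3
  0xF3 ⊕ 0xC7 = 0x34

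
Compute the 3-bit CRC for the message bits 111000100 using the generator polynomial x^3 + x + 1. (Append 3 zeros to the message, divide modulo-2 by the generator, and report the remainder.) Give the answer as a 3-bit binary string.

110

Append 3 zeros: 111000100000. Divide by 1011 (XOR where the leading bit is 1):
  pos 0: 1110 XOR 1011 = 0101
  pos 1: 1010 XOR 1011 = 0001
  pos 4: 1010 XOR 1011 = 0001
  pos 7: 1000 XOR 1011 = 0011
Remainder (last 3 bits) = 110. This is the CRC / FCS.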